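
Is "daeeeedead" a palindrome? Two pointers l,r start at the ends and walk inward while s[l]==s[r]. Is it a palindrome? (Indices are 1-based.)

l=1 r=10: 'd'=='d', l++,r--
l=2 r=9: 'a'=='a', l++,r--
l=3 r=8: 'e'=='e', l++,r--
l=4 r=7: 'e'!='d', stop

not a palindrome (mismatch at 4,7)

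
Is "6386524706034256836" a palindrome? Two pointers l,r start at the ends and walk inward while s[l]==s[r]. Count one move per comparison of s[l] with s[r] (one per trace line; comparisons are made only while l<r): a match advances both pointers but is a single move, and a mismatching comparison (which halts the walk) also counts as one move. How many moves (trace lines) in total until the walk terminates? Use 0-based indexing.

[0,18] '6'=='6' → l++,r--
[1,17] '3'=='3' → l++,r--
[2,16] '8'=='8' → l++,r--
[3,15] '6'=='6' → l++,r--
[4,14] '5'=='5' → l++,r--
[5,13] '2'=='2' → l++,r--
[6,12] '4'=='4' → l++,r--
[7,11] '7'!='3' → stop

8 moves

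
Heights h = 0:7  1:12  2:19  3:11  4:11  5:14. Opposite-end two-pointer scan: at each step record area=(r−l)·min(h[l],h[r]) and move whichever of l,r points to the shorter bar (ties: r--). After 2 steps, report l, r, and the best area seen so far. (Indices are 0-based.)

l=2, r=5, best area=48

l=0 r=5: min(7,14)*5=35 best=35 *, l++
l=1 r=5: min(12,14)*4=48 best=48 *, l++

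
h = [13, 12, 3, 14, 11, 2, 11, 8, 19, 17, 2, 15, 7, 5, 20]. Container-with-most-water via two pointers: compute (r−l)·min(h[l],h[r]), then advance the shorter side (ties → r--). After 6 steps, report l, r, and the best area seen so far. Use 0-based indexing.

l=6, r=14, best area=182

[0,14] min(13,20)*14=182 best=182 * → l++
[1,14] min(12,20)*13=156 best=182 → l++
[2,14] min(3,20)*12=36 best=182 → l++
[3,14] min(14,20)*11=154 best=182 → l++
[4,14] min(11,20)*10=110 best=182 → l++
[5,14] min(2,20)*9=18 best=182 → l++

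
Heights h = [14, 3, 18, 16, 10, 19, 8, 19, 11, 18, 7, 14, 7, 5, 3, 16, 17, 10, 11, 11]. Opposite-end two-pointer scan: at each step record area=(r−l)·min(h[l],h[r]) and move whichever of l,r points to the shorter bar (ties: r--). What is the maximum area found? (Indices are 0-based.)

max area = 238

l=0 r=19: min(14,11)*19=209 best=209 *, r--
l=0 r=18: min(14,11)*18=198 best=209, r--
l=0 r=17: min(14,10)*17=170 best=209, r--
l=0 r=16: min(14,17)*16=224 best=224 *, l++
l=1 r=16: min(3,17)*15=45 best=224, l++
l=2 r=16: min(18,17)*14=238 best=238 *, r--
l=2 r=15: min(18,16)*13=208 best=238, r--
l=2 r=14: min(18,3)*12=36 best=238, r--
l=2 r=13: min(18,5)*11=55 best=238, r--
l=2 r=12: min(18,7)*10=70 best=238, r--
l=2 r=11: min(18,14)*9=126 best=238, r--
l=2 r=10: min(18,7)*8=56 best=238, r--
l=2 r=9: min(18,18)*7=126 best=238, r--
l=2 r=8: min(18,11)*6=66 best=238, r--
l=2 r=7: min(18,19)*5=90 best=238, l++
l=3 r=7: min(16,19)*4=64 best=238, l++
l=4 r=7: min(10,19)*3=30 best=238, l++
l=5 r=7: min(19,19)*2=38 best=238, r--
l=5 r=6: min(19,8)*1=8 best=238, r--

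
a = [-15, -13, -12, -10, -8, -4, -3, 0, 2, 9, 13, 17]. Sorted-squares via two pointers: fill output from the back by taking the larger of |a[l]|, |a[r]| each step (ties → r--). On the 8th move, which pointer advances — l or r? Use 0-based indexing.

l=0 r=11: |-15|<=|17| out[11]=289, r--
l=0 r=10: |-15|>|13| out[10]=225, l++
l=1 r=10: |-13|<=|13| out[9]=169, r--
l=1 r=9: |-13|>|9| out[8]=169, l++
l=2 r=9: |-12|>|9| out[7]=144, l++
l=3 r=9: |-10|>|9| out[6]=100, l++
l=4 r=9: |-8|<=|9| out[5]=81, r--
l=4 r=8: |-8|>|2| out[4]=64, l++

l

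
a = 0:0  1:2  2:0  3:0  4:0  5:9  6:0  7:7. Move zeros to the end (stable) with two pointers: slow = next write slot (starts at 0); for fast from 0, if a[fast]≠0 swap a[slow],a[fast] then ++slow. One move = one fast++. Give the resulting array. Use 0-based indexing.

[2, 9, 7, 0, 0, 0, 0, 0]

(s=0,f=0) a[fast]=0 → fast++
(s=0,f=1) a[fast]=2≠0 swap→a[0]=2 → slow++,fast++
(s=1,f=2) a[fast]=0 → fast++
(s=1,f=3) a[fast]=0 → fast++
(s=1,f=4) a[fast]=0 → fast++
(s=1,f=5) a[fast]=9≠0 swap→a[1]=9 → slow++,fast++
(s=2,f=6) a[fast]=0 → fast++
(s=2,f=7) a[fast]=7≠0 swap→a[2]=7 → slow++,fast++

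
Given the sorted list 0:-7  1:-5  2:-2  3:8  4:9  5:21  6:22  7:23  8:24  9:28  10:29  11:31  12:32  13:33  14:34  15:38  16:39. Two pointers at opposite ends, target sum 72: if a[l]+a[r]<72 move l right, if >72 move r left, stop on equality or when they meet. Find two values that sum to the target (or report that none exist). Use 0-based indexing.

[0,16] -7+39=32 <72 → l++
[1,16] -5+39=34 <72 → l++
[2,16] -2+39=37 <72 → l++
[3,16] 8+39=47 <72 → l++
[4,16] 9+39=48 <72 → l++
[5,16] 21+39=60 <72 → l++
[6,16] 22+39=61 <72 → l++
[7,16] 23+39=62 <72 → l++
[8,16] 24+39=63 <72 → l++
[9,16] 28+39=67 <72 → l++
[10,16] 29+39=68 <72 → l++
[11,16] 31+39=70 <72 → l++
[12,16] 32+39=71 <72 → l++
[13,16] 33+39=72 → found

(33, 39)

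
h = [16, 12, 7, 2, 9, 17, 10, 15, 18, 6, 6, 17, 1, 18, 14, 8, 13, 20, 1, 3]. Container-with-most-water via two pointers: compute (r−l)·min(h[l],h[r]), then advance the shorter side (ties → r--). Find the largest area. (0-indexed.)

l=0 r=19: min(16,3)*19=57 best=57 *, r--
l=0 r=18: min(16,1)*18=18 best=57, r--
l=0 r=17: min(16,20)*17=272 best=272 *, l++
l=1 r=17: min(12,20)*16=192 best=272, l++
l=2 r=17: min(7,20)*15=105 best=272, l++
l=3 r=17: min(2,20)*14=28 best=272, l++
l=4 r=17: min(9,20)*13=117 best=272, l++
l=5 r=17: min(17,20)*12=204 best=272, l++
l=6 r=17: min(10,20)*11=110 best=272, l++
l=7 r=17: min(15,20)*10=150 best=272, l++
l=8 r=17: min(18,20)*9=162 best=272, l++
l=9 r=17: min(6,20)*8=48 best=272, l++
l=10 r=17: min(6,20)*7=42 best=272, l++
l=11 r=17: min(17,20)*6=102 best=272, l++
l=12 r=17: min(1,20)*5=5 best=272, l++
l=13 r=17: min(18,20)*4=72 best=272, l++
l=14 r=17: min(14,20)*3=42 best=272, l++
l=15 r=17: min(8,20)*2=16 best=272, l++
l=16 r=17: min(13,20)*1=13 best=272, l++

max area = 272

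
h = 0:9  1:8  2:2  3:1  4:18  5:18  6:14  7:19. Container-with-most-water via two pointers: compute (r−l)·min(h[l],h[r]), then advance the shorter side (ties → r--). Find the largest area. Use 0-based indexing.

l=0 r=7: min(9,19)*7=63 best=63 *, l++
l=1 r=7: min(8,19)*6=48 best=63, l++
l=2 r=7: min(2,19)*5=10 best=63, l++
l=3 r=7: min(1,19)*4=4 best=63, l++
l=4 r=7: min(18,19)*3=54 best=63, l++
l=5 r=7: min(18,19)*2=36 best=63, l++
l=6 r=7: min(14,19)*1=14 best=63, l++

max area = 63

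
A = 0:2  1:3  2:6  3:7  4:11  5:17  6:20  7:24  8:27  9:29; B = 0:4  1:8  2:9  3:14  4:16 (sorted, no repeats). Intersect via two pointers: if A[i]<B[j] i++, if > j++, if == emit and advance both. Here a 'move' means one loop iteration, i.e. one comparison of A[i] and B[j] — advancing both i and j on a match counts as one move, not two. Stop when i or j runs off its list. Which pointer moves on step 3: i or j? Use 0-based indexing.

[i=0,j=0] 2<4 → i++
[i=1,j=0] 3<4 → i++
[i=2,j=0] 6>4 → j++

j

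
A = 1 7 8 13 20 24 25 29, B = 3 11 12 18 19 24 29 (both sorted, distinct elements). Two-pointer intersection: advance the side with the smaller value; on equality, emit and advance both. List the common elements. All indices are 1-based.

i=1 j=1: 1<3, i++
i=2 j=1: 7>3, j++
i=2 j=2: 7<11, i++
i=3 j=2: 8<11, i++
i=4 j=2: 13>11, j++
i=4 j=3: 13>12, j++
i=4 j=4: 13<18, i++
i=5 j=4: 20>18, j++
i=5 j=5: 20>19, j++
i=5 j=6: 20<24, i++
i=6 j=6: 24==24 emit, i++,j++
i=7 j=7: 25<29, i++
i=8 j=7: 29==29 emit, i++,j++

intersection = [24, 29]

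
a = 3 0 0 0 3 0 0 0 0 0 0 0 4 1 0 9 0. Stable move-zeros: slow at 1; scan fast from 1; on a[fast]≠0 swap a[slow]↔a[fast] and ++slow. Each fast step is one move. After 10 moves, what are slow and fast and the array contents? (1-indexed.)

slow=1 fast=1: a[fast]=3≠0 swap→a[1]=3, slow++,fast++
slow=2 fast=2: a[fast]=0, fast++
slow=2 fast=3: a[fast]=0, fast++
slow=2 fast=4: a[fast]=0, fast++
slow=2 fast=5: a[fast]=3≠0 swap→a[2]=3, slow++,fast++
slow=3 fast=6: a[fast]=0, fast++
slow=3 fast=7: a[fast]=0, fast++
slow=3 fast=8: a[fast]=0, fast++
slow=3 fast=9: a[fast]=0, fast++
slow=3 fast=10: a[fast]=0, fast++

slow=3, fast=11, a=[3, 3, 0, 0, 0, 0, 0, 0, 0, 0, 0, 0, 4, 1, 0, 9, 0]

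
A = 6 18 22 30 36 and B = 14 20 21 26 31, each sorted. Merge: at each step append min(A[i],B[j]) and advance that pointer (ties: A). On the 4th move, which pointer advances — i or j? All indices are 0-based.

j

i=0 j=0: A[i]=6<=B[j]=14 take 6, i++
i=1 j=0: A[i]=18>B[j]=14 take 14, j++
i=1 j=1: A[i]=18<=B[j]=20 take 18, i++
i=2 j=1: A[i]=22>B[j]=20 take 20, j++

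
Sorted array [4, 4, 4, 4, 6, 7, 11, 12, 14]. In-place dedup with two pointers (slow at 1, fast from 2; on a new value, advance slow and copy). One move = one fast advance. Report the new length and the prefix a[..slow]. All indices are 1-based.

slow=1 fast=2: a[fast]=4=a[slow] dup, fast++
slow=1 fast=3: a[fast]=4=a[slow] dup, fast++
slow=1 fast=4: a[fast]=4=a[slow] dup, fast++
slow=1 fast=5: a[fast]=6≠a[slow]=4 write a[2]=6, slow++,fast++
slow=2 fast=6: a[fast]=7≠a[slow]=6 write a[3]=7, slow++,fast++
slow=3 fast=7: a[fast]=11≠a[slow]=7 write a[4]=11, slow++,fast++
slow=4 fast=8: a[fast]=12≠a[slow]=11 write a[5]=12, slow++,fast++
slow=5 fast=9: a[fast]=14≠a[slow]=12 write a[6]=14, slow++,fast++

length 6; prefix = [4, 6, 7, 11, 12, 14]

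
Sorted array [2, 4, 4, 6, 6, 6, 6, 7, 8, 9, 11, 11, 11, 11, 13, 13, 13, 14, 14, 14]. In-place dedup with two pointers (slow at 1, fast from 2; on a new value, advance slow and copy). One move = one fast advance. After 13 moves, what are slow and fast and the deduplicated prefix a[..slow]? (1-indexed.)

slow=7, fast=15, prefix=[2, 4, 6, 7, 8, 9, 11]

(s=1,f=2) a[fast]=4≠a[slow]=2 write a[2]=4 → slow++,fast++
(s=2,f=3) a[fast]=4=a[slow] dup → fast++
(s=2,f=4) a[fast]=6≠a[slow]=4 write a[3]=6 → slow++,fast++
(s=3,f=5) a[fast]=6=a[slow] dup → fast++
(s=3,f=6) a[fast]=6=a[slow] dup → fast++
(s=3,f=7) a[fast]=6=a[slow] dup → fast++
(s=3,f=8) a[fast]=7≠a[slow]=6 write a[4]=7 → slow++,fast++
(s=4,f=9) a[fast]=8≠a[slow]=7 write a[5]=8 → slow++,fast++
(s=5,f=10) a[fast]=9≠a[slow]=8 write a[6]=9 → slow++,fast++
(s=6,f=11) a[fast]=11≠a[slow]=9 write a[7]=11 → slow++,fast++
(s=7,f=12) a[fast]=11=a[slow] dup → fast++
(s=7,f=13) a[fast]=11=a[slow] dup → fast++
(s=7,f=14) a[fast]=11=a[slow] dup → fast++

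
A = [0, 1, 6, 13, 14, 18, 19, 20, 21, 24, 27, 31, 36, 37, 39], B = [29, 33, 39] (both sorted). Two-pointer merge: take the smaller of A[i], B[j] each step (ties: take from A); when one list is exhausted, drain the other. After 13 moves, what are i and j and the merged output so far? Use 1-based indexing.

i=13, j=2, merged so far=[0, 1, 6, 13, 14, 18, 19, 20, 21, 24, 27, 29, 31]

i=1 j=1: A[i]=0<=B[j]=29 take 0, i++
i=2 j=1: A[i]=1<=B[j]=29 take 1, i++
i=3 j=1: A[i]=6<=B[j]=29 take 6, i++
i=4 j=1: A[i]=13<=B[j]=29 take 13, i++
i=5 j=1: A[i]=14<=B[j]=29 take 14, i++
i=6 j=1: A[i]=18<=B[j]=29 take 18, i++
i=7 j=1: A[i]=19<=B[j]=29 take 19, i++
i=8 j=1: A[i]=20<=B[j]=29 take 20, i++
i=9 j=1: A[i]=21<=B[j]=29 take 21, i++
i=10 j=1: A[i]=24<=B[j]=29 take 24, i++
i=11 j=1: A[i]=27<=B[j]=29 take 27, i++
i=12 j=1: A[i]=31>B[j]=29 take 29, j++
i=12 j=2: A[i]=31<=B[j]=33 take 31, i++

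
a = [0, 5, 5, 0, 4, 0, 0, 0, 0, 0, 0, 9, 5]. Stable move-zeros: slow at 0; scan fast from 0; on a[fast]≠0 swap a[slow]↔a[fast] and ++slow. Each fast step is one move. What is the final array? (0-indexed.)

[5, 5, 4, 9, 5, 0, 0, 0, 0, 0, 0, 0, 0]

slow=0 fast=0: a[fast]=0, fast++
slow=0 fast=1: a[fast]=5≠0 swap→a[0]=5, slow++,fast++
slow=1 fast=2: a[fast]=5≠0 swap→a[1]=5, slow++,fast++
slow=2 fast=3: a[fast]=0, fast++
slow=2 fast=4: a[fast]=4≠0 swap→a[2]=4, slow++,fast++
slow=3 fast=5: a[fast]=0, fast++
slow=3 fast=6: a[fast]=0, fast++
slow=3 fast=7: a[fast]=0, fast++
slow=3 fast=8: a[fast]=0, fast++
slow=3 fast=9: a[fast]=0, fast++
slow=3 fast=10: a[fast]=0, fast++
slow=3 fast=11: a[fast]=9≠0 swap→a[3]=9, slow++,fast++
slow=4 fast=12: a[fast]=5≠0 swap→a[4]=5, slow++,fast++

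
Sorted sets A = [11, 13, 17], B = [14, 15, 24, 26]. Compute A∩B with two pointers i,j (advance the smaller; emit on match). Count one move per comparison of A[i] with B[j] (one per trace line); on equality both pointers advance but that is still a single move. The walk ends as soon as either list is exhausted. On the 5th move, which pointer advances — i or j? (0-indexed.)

[i=0,j=0] 11<14 → i++
[i=1,j=0] 13<14 → i++
[i=2,j=0] 17>14 → j++
[i=2,j=1] 17>15 → j++
[i=2,j=2] 17<24 → i++

i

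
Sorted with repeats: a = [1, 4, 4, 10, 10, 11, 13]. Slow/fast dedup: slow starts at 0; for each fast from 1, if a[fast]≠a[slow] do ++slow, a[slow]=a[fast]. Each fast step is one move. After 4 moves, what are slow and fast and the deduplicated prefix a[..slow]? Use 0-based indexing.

slow=2, fast=5, prefix=[1, 4, 10]

slow=0 fast=1: a[fast]=4≠a[slow]=1 write a[1]=4, slow++,fast++
slow=1 fast=2: a[fast]=4=a[slow] dup, fast++
slow=1 fast=3: a[fast]=10≠a[slow]=4 write a[2]=10, slow++,fast++
slow=2 fast=4: a[fast]=10=a[slow] dup, fast++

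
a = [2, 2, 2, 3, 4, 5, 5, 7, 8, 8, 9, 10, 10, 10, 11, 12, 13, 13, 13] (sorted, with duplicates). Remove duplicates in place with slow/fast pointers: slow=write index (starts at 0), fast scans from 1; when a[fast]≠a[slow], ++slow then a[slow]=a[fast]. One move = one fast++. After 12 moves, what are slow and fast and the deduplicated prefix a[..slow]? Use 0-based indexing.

(s=0,f=1) a[fast]=2=a[slow] dup → fast++
(s=0,f=2) a[fast]=2=a[slow] dup → fast++
(s=0,f=3) a[fast]=3≠a[slow]=2 write a[1]=3 → slow++,fast++
(s=1,f=4) a[fast]=4≠a[slow]=3 write a[2]=4 → slow++,fast++
(s=2,f=5) a[fast]=5≠a[slow]=4 write a[3]=5 → slow++,fast++
(s=3,f=6) a[fast]=5=a[slow] dup → fast++
(s=3,f=7) a[fast]=7≠a[slow]=5 write a[4]=7 → slow++,fast++
(s=4,f=8) a[fast]=8≠a[slow]=7 write a[5]=8 → slow++,fast++
(s=5,f=9) a[fast]=8=a[slow] dup → fast++
(s=5,f=10) a[fast]=9≠a[slow]=8 write a[6]=9 → slow++,fast++
(s=6,f=11) a[fast]=10≠a[slow]=9 write a[7]=10 → slow++,fast++
(s=7,f=12) a[fast]=10=a[slow] dup → fast++

slow=7, fast=13, prefix=[2, 3, 4, 5, 7, 8, 9, 10]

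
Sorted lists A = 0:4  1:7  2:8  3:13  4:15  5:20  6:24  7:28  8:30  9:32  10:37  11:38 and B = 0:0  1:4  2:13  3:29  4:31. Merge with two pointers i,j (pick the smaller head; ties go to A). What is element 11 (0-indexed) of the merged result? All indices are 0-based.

i=0 j=0: A[i]=4>B[j]=0 take 0, j++
i=0 j=1: A[i]=4<=B[j]=4 take 4, i++
i=1 j=1: A[i]=7>B[j]=4 take 4, j++
i=1 j=2: A[i]=7<=B[j]=13 take 7, i++
i=2 j=2: A[i]=8<=B[j]=13 take 8, i++
i=3 j=2: A[i]=13<=B[j]=13 take 13, i++
i=4 j=2: A[i]=15>B[j]=13 take 13, j++
i=4 j=3: A[i]=15<=B[j]=29 take 15, i++
i=5 j=3: A[i]=20<=B[j]=29 take 20, i++
i=6 j=3: A[i]=24<=B[j]=29 take 24, i++
i=7 j=3: A[i]=28<=B[j]=29 take 28, i++
i=8 j=3: A[i]=30>B[j]=29 take 29, j++
i=8 j=4: A[i]=30<=B[j]=31 take 30, i++
i=9 j=4: A[i]=32>B[j]=31 take 31, j++
i=9 j=5: B done, take A[i]=32, i++
i=10 j=5: B done, take A[i]=37, i++
i=11 j=5: B done, take A[i]=38, i++

merged[11] = 29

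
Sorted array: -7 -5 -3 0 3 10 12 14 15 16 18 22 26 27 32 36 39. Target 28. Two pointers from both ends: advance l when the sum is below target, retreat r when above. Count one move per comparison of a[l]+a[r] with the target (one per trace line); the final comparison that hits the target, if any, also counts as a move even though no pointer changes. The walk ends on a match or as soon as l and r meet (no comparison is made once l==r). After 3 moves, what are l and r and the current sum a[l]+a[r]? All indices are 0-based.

l=0 r=16: -7+39=32 >28, r--
l=0 r=15: -7+36=29 >28, r--
l=0 r=14: -7+32=25 <28, l++

l=1, r=14, sum=27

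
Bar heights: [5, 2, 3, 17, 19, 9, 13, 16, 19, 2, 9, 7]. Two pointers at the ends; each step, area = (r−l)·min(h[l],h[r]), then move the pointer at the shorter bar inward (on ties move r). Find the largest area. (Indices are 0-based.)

max area = 85

l=0 r=11: min(5,7)*11=55 best=55 *, l++
l=1 r=11: min(2,7)*10=20 best=55, l++
l=2 r=11: min(3,7)*9=27 best=55, l++
l=3 r=11: min(17,7)*8=56 best=56 *, r--
l=3 r=10: min(17,9)*7=63 best=63 *, r--
l=3 r=9: min(17,2)*6=12 best=63, r--
l=3 r=8: min(17,19)*5=85 best=85 *, l++
l=4 r=8: min(19,19)*4=76 best=85, r--
l=4 r=7: min(19,16)*3=48 best=85, r--
l=4 r=6: min(19,13)*2=26 best=85, r--
l=4 r=5: min(19,9)*1=9 best=85, r--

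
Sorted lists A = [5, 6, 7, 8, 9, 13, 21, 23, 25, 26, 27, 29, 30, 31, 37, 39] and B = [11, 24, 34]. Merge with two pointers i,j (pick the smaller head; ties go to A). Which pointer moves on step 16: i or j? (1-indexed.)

i=1 j=1: A[i]=5<=B[j]=11 take 5, i++
i=2 j=1: A[i]=6<=B[j]=11 take 6, i++
i=3 j=1: A[i]=7<=B[j]=11 take 7, i++
i=4 j=1: A[i]=8<=B[j]=11 take 8, i++
i=5 j=1: A[i]=9<=B[j]=11 take 9, i++
i=6 j=1: A[i]=13>B[j]=11 take 11, j++
i=6 j=2: A[i]=13<=B[j]=24 take 13, i++
i=7 j=2: A[i]=21<=B[j]=24 take 21, i++
i=8 j=2: A[i]=23<=B[j]=24 take 23, i++
i=9 j=2: A[i]=25>B[j]=24 take 24, j++
i=9 j=3: A[i]=25<=B[j]=34 take 25, i++
i=10 j=3: A[i]=26<=B[j]=34 take 26, i++
i=11 j=3: A[i]=27<=B[j]=34 take 27, i++
i=12 j=3: A[i]=29<=B[j]=34 take 29, i++
i=13 j=3: A[i]=30<=B[j]=34 take 30, i++
i=14 j=3: A[i]=31<=B[j]=34 take 31, i++

i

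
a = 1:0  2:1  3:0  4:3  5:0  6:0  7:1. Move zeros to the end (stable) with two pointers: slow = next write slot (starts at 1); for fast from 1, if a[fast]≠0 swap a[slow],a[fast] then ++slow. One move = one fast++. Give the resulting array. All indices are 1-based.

slow=1 fast=1: a[fast]=0, fast++
slow=1 fast=2: a[fast]=1≠0 swap→a[1]=1, slow++,fast++
slow=2 fast=3: a[fast]=0, fast++
slow=2 fast=4: a[fast]=3≠0 swap→a[2]=3, slow++,fast++
slow=3 fast=5: a[fast]=0, fast++
slow=3 fast=6: a[fast]=0, fast++
slow=3 fast=7: a[fast]=1≠0 swap→a[3]=1, slow++,fast++

[1, 3, 1, 0, 0, 0, 0]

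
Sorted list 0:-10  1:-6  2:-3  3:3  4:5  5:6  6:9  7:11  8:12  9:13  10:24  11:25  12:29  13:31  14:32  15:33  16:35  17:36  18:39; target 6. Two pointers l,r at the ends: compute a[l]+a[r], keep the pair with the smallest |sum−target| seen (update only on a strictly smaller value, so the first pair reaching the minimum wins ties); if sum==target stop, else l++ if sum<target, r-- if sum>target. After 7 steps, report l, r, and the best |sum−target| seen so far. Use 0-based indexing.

l=0, r=11, best |Δ|=13

l=0 r=18: -10+39=29 d=23 *, r--
l=0 r=17: -10+36=26 d=20 *, r--
l=0 r=16: -10+35=25 d=19 *, r--
l=0 r=15: -10+33=23 d=17 *, r--
l=0 r=14: -10+32=22 d=16 *, r--
l=0 r=13: -10+31=21 d=15 *, r--
l=0 r=12: -10+29=19 d=13 *, r--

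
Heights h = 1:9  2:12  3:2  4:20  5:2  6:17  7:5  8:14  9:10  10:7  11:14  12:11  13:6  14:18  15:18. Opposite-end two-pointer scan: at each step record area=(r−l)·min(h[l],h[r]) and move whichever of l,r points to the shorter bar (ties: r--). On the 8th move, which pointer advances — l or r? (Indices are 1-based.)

l=1 r=15: min(9,18)*14=126 best=126 *, l++
l=2 r=15: min(12,18)*13=156 best=156 *, l++
l=3 r=15: min(2,18)*12=24 best=156, l++
l=4 r=15: min(20,18)*11=198 best=198 *, r--
l=4 r=14: min(20,18)*10=180 best=198, r--
l=4 r=13: min(20,6)*9=54 best=198, r--
l=4 r=12: min(20,11)*8=88 best=198, r--
l=4 r=11: min(20,14)*7=98 best=198, r--

r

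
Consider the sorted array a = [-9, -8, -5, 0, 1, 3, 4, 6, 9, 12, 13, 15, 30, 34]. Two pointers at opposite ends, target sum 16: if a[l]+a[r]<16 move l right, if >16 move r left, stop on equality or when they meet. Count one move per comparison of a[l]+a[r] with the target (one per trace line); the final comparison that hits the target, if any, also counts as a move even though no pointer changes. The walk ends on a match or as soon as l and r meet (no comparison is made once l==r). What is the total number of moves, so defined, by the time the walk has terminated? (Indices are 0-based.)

[0,13] -9+34=25 >16 → r--
[0,12] -9+30=21 >16 → r--
[0,11] -9+15=6 <16 → l++
[1,11] -8+15=7 <16 → l++
[2,11] -5+15=10 <16 → l++
[3,11] 0+15=15 <16 → l++
[4,11] 1+15=16 → found

7 moves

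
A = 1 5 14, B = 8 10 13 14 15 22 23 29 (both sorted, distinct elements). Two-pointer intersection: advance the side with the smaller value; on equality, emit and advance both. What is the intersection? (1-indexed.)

intersection = [14]

[i=1,j=1] 1<8 → i++
[i=2,j=1] 5<8 → i++
[i=3,j=1] 14>8 → j++
[i=3,j=2] 14>10 → j++
[i=3,j=3] 14>13 → j++
[i=3,j=4] 14==14 emit → i++,j++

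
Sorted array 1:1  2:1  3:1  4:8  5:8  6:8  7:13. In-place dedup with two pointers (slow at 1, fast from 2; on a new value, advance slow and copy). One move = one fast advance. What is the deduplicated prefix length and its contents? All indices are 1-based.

slow=1 fast=2: a[fast]=1=a[slow] dup, fast++
slow=1 fast=3: a[fast]=1=a[slow] dup, fast++
slow=1 fast=4: a[fast]=8≠a[slow]=1 write a[2]=8, slow++,fast++
slow=2 fast=5: a[fast]=8=a[slow] dup, fast++
slow=2 fast=6: a[fast]=8=a[slow] dup, fast++
slow=2 fast=7: a[fast]=13≠a[slow]=8 write a[3]=13, slow++,fast++

length 3; prefix = [1, 8, 13]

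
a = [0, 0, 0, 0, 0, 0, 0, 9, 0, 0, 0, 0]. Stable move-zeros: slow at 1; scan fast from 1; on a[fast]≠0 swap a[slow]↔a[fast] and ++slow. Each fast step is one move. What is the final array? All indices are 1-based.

slow=1 fast=1: a[fast]=0, fast++
slow=1 fast=2: a[fast]=0, fast++
slow=1 fast=3: a[fast]=0, fast++
slow=1 fast=4: a[fast]=0, fast++
slow=1 fast=5: a[fast]=0, fast++
slow=1 fast=6: a[fast]=0, fast++
slow=1 fast=7: a[fast]=0, fast++
slow=1 fast=8: a[fast]=9≠0 swap→a[1]=9, slow++,fast++
slow=2 fast=9: a[fast]=0, fast++
slow=2 fast=10: a[fast]=0, fast++
slow=2 fast=11: a[fast]=0, fast++
slow=2 fast=12: a[fast]=0, fast++

[9, 0, 0, 0, 0, 0, 0, 0, 0, 0, 0, 0]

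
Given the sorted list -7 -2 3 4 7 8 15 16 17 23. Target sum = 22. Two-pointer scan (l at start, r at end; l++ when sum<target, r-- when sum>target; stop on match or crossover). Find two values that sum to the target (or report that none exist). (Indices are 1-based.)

(7, 15)

[1,10] -7+23=16 <22 → l++
[2,10] -2+23=21 <22 → l++
[3,10] 3+23=26 >22 → r--
[3,9] 3+17=20 <22 → l++
[4,9] 4+17=21 <22 → l++
[5,9] 7+17=24 >22 → r--
[5,8] 7+16=23 >22 → r--
[5,7] 7+15=22 → found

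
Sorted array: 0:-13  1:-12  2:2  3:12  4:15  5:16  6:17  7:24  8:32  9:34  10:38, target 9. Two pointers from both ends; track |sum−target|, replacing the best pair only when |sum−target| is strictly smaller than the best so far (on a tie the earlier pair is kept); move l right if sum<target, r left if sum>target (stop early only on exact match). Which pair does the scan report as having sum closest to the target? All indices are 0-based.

[0,10] -13+38=25 d=16 * → r--
[0,9] -13+34=21 d=12 * → r--
[0,8] -13+32=19 d=10 * → r--
[0,7] -13+24=11 d=2 * → r--
[0,6] -13+17=4 d=5 → l++
[1,6] -12+17=5 d=4 → l++
[2,6] 2+17=19 d=10 → r--
[2,5] 2+16=18 d=9 → r--
[2,4] 2+15=17 d=8 → r--
[2,3] 2+12=14 d=5 → r--

pair (-13, 24) with sum 11 (|Δ|=2)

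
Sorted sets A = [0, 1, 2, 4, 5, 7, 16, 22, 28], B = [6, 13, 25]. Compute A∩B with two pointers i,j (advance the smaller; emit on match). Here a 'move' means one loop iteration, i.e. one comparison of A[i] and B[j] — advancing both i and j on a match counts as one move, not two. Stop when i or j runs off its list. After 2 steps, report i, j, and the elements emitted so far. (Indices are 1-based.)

[i=1,j=1] 0<6 → i++
[i=2,j=1] 1<6 → i++

i=3, j=1, emitted=[]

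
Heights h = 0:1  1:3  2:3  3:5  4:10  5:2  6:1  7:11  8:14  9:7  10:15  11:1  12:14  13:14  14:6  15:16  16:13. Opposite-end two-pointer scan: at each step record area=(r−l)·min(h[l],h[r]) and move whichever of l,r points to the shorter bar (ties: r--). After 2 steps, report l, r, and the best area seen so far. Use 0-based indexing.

l=2, r=16, best area=45

l=0 r=16: min(1,13)*16=16 best=16 *, l++
l=1 r=16: min(3,13)*15=45 best=45 *, l++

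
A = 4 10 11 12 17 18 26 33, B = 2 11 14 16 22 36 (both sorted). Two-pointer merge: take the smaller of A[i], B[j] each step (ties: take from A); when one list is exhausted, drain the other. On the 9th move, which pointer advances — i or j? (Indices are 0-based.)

i

[i=0,j=0] A[i]=4>B[j]=2 take 2 → j++
[i=0,j=1] A[i]=4<=B[j]=11 take 4 → i++
[i=1,j=1] A[i]=10<=B[j]=11 take 10 → i++
[i=2,j=1] A[i]=11<=B[j]=11 take 11 → i++
[i=3,j=1] A[i]=12>B[j]=11 take 11 → j++
[i=3,j=2] A[i]=12<=B[j]=14 take 12 → i++
[i=4,j=2] A[i]=17>B[j]=14 take 14 → j++
[i=4,j=3] A[i]=17>B[j]=16 take 16 → j++
[i=4,j=4] A[i]=17<=B[j]=22 take 17 → i++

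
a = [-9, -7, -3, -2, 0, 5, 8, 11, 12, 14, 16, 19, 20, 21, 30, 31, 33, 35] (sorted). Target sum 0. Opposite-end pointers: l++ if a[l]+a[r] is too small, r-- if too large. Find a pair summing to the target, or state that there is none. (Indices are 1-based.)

l=1 r=18: -9+35=26 >0, r--
l=1 r=17: -9+33=24 >0, r--
l=1 r=16: -9+31=22 >0, r--
l=1 r=15: -9+30=21 >0, r--
l=1 r=14: -9+21=12 >0, r--
l=1 r=13: -9+20=11 >0, r--
l=1 r=12: -9+19=10 >0, r--
l=1 r=11: -9+16=7 >0, r--
l=1 r=10: -9+14=5 >0, r--
l=1 r=9: -9+12=3 >0, r--
l=1 r=8: -9+11=2 >0, r--
l=1 r=7: -9+8=-1 <0, l++
l=2 r=7: -7+8=1 >0, r--
l=2 r=6: -7+5=-2 <0, l++
l=3 r=6: -3+5=2 >0, r--
l=3 r=5: -3+0=-3 <0, l++
l=4 r=5: -2+0=-2 <0, l++

no pair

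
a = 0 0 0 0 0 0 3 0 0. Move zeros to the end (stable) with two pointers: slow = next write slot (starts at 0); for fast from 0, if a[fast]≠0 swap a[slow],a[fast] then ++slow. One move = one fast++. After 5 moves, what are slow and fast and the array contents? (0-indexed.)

(s=0,f=0) a[fast]=0 → fast++
(s=0,f=1) a[fast]=0 → fast++
(s=0,f=2) a[fast]=0 → fast++
(s=0,f=3) a[fast]=0 → fast++
(s=0,f=4) a[fast]=0 → fast++

slow=0, fast=5, a=[0, 0, 0, 0, 0, 0, 3, 0, 0]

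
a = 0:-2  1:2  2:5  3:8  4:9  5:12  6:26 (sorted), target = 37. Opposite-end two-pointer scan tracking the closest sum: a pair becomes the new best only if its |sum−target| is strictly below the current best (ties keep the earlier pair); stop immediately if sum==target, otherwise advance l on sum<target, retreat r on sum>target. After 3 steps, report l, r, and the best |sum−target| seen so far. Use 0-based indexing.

l=3, r=6, best |Δ|=6

[0,6] -2+26=24 d=13 * → l++
[1,6] 2+26=28 d=9 * → l++
[2,6] 5+26=31 d=6 * → l++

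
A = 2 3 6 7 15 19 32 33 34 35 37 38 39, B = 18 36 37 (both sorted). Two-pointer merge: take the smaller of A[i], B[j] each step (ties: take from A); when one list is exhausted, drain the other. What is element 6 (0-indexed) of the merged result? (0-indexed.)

merged[6] = 19

[i=0,j=0] A[i]=2<=B[j]=18 take 2 → i++
[i=1,j=0] A[i]=3<=B[j]=18 take 3 → i++
[i=2,j=0] A[i]=6<=B[j]=18 take 6 → i++
[i=3,j=0] A[i]=7<=B[j]=18 take 7 → i++
[i=4,j=0] A[i]=15<=B[j]=18 take 15 → i++
[i=5,j=0] A[i]=19>B[j]=18 take 18 → j++
[i=5,j=1] A[i]=19<=B[j]=36 take 19 → i++
[i=6,j=1] A[i]=32<=B[j]=36 take 32 → i++
[i=7,j=1] A[i]=33<=B[j]=36 take 33 → i++
[i=8,j=1] A[i]=34<=B[j]=36 take 34 → i++
[i=9,j=1] A[i]=35<=B[j]=36 take 35 → i++
[i=10,j=1] A[i]=37>B[j]=36 take 36 → j++
[i=10,j=2] A[i]=37<=B[j]=37 take 37 → i++
[i=11,j=2] A[i]=38>B[j]=37 take 37 → j++
[i=11,j=3] B done, take A[i]=38 → i++
[i=12,j=3] B done, take A[i]=39 → i++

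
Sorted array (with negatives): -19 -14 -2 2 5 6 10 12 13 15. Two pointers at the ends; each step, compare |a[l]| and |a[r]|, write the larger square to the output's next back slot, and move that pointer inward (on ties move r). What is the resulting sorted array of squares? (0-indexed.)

l=0 r=9: |-19|>|15| out[9]=361, l++
l=1 r=9: |-14|<=|15| out[8]=225, r--
l=1 r=8: |-14|>|13| out[7]=196, l++
l=2 r=8: |-2|<=|13| out[6]=169, r--
l=2 r=7: |-2|<=|12| out[5]=144, r--
l=2 r=6: |-2|<=|10| out[4]=100, r--
l=2 r=5: |-2|<=|6| out[3]=36, r--
l=2 r=4: |-2|<=|5| out[2]=25, r--
l=2 r=3: |-2|<=|2| out[1]=4, r--
l=2 r=2: |-2|<=|-2| out[0]=4, r--

[4, 4, 25, 36, 100, 144, 169, 196, 225, 361]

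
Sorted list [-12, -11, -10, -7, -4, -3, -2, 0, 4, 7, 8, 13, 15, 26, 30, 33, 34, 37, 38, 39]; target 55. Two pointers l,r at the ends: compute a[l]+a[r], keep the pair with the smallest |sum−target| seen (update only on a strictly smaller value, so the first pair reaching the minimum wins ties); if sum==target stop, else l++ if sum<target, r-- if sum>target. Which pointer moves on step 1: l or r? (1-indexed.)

l

l=1 r=20: -12+39=27 d=28 *, l++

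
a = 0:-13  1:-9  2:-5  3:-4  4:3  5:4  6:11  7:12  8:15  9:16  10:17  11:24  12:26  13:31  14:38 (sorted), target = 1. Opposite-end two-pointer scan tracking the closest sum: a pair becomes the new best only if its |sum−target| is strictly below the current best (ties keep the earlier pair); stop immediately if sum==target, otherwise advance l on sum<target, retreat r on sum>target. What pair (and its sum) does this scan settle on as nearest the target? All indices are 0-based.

pair (-13, 15) with sum 2 (|Δ|=1)

[0,14] -13+38=25 d=24 * → r--
[0,13] -13+31=18 d=17 * → r--
[0,12] -13+26=13 d=12 * → r--
[0,11] -13+24=11 d=10 * → r--
[0,10] -13+17=4 d=3 * → r--
[0,9] -13+16=3 d=2 * → r--
[0,8] -13+15=2 d=1 * → r--
[0,7] -13+12=-1 d=2 → l++
[1,7] -9+12=3 d=2 → r--
[1,6] -9+11=2 d=1 → r--
[1,5] -9+4=-5 d=6 → l++
[2,5] -5+4=-1 d=2 → l++
[3,5] -4+4=0 d=1 → l++
[4,5] 3+4=7 d=6 → r--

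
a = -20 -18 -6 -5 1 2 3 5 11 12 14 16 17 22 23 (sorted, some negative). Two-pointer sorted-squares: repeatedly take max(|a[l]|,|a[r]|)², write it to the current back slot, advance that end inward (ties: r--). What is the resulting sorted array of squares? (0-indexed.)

[1, 4, 9, 25, 25, 36, 121, 144, 196, 256, 289, 324, 400, 484, 529]

[0,14] |-20|<=|23| out[14]=529 → r--
[0,13] |-20|<=|22| out[13]=484 → r--
[0,12] |-20|>|17| out[12]=400 → l++
[1,12] |-18|>|17| out[11]=324 → l++
[2,12] |-6|<=|17| out[10]=289 → r--
[2,11] |-6|<=|16| out[9]=256 → r--
[2,10] |-6|<=|14| out[8]=196 → r--
[2,9] |-6|<=|12| out[7]=144 → r--
[2,8] |-6|<=|11| out[6]=121 → r--
[2,7] |-6|>|5| out[5]=36 → l++
[3,7] |-5|<=|5| out[4]=25 → r--
[3,6] |-5|>|3| out[3]=25 → l++
[4,6] |1|<=|3| out[2]=9 → r--
[4,5] |1|<=|2| out[1]=4 → r--
[4,4] |1|<=|1| out[0]=1 → r--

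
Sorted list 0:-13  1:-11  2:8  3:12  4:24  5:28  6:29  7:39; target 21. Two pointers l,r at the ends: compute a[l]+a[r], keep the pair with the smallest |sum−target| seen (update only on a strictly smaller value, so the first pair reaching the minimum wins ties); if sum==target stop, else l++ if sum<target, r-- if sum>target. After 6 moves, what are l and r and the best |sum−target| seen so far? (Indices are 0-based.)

[0,7] -13+39=26 d=5 * → r--
[0,6] -13+29=16 d=5 → l++
[1,6] -11+29=18 d=3 * → l++
[2,6] 8+29=37 d=16 → r--
[2,5] 8+28=36 d=15 → r--
[2,4] 8+24=32 d=11 → r--

l=2, r=3, best |Δ|=3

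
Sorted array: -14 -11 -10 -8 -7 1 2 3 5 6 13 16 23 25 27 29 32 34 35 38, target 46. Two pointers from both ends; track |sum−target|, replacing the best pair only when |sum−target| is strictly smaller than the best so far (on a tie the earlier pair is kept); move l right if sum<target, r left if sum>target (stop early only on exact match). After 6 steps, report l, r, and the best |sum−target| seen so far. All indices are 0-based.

l=6, r=19, best |Δ|=7

[0,19] -14+38=24 d=22 * → l++
[1,19] -11+38=27 d=19 * → l++
[2,19] -10+38=28 d=18 * → l++
[3,19] -8+38=30 d=16 * → l++
[4,19] -7+38=31 d=15 * → l++
[5,19] 1+38=39 d=7 * → l++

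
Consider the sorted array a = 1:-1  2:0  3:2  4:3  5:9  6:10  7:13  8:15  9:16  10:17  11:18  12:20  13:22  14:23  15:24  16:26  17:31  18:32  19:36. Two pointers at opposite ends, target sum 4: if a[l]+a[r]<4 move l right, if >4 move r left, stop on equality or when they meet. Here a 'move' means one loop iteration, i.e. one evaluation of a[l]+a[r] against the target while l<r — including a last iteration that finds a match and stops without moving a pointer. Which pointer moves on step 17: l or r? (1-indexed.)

l

l=1 r=19: -1+36=35 >4, r--
l=1 r=18: -1+32=31 >4, r--
l=1 r=17: -1+31=30 >4, r--
l=1 r=16: -1+26=25 >4, r--
l=1 r=15: -1+24=23 >4, r--
l=1 r=14: -1+23=22 >4, r--
l=1 r=13: -1+22=21 >4, r--
l=1 r=12: -1+20=19 >4, r--
l=1 r=11: -1+18=17 >4, r--
l=1 r=10: -1+17=16 >4, r--
l=1 r=9: -1+16=15 >4, r--
l=1 r=8: -1+15=14 >4, r--
l=1 r=7: -1+13=12 >4, r--
l=1 r=6: -1+10=9 >4, r--
l=1 r=5: -1+9=8 >4, r--
l=1 r=4: -1+3=2 <4, l++
l=2 r=4: 0+3=3 <4, l++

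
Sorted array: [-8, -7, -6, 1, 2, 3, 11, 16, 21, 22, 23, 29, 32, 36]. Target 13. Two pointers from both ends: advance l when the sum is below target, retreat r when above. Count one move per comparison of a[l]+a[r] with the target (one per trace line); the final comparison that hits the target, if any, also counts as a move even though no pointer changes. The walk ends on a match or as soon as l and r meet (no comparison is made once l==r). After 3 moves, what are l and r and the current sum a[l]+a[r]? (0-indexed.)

l=0, r=10, sum=15

[0,13] -8+36=28 >13 → r--
[0,12] -8+32=24 >13 → r--
[0,11] -8+29=21 >13 → r--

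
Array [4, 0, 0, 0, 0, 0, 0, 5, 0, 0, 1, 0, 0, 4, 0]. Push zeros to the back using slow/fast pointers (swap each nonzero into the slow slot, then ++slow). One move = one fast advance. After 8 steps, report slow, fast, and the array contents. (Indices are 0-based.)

slow=0 fast=0: a[fast]=4≠0 swap→a[0]=4, slow++,fast++
slow=1 fast=1: a[fast]=0, fast++
slow=1 fast=2: a[fast]=0, fast++
slow=1 fast=3: a[fast]=0, fast++
slow=1 fast=4: a[fast]=0, fast++
slow=1 fast=5: a[fast]=0, fast++
slow=1 fast=6: a[fast]=0, fast++
slow=1 fast=7: a[fast]=5≠0 swap→a[1]=5, slow++,fast++

slow=2, fast=8, a=[4, 5, 0, 0, 0, 0, 0, 0, 0, 0, 1, 0, 0, 4, 0]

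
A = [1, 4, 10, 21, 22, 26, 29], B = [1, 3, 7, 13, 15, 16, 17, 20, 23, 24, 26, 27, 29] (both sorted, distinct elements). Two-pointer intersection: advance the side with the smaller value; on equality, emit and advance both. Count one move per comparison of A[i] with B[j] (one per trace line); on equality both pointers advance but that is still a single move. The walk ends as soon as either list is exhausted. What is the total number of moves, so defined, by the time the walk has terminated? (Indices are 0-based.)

[i=0,j=0] 1==1 emit → i++,j++
[i=1,j=1] 4>3 → j++
[i=1,j=2] 4<7 → i++
[i=2,j=2] 10>7 → j++
[i=2,j=3] 10<13 → i++
[i=3,j=3] 21>13 → j++
[i=3,j=4] 21>15 → j++
[i=3,j=5] 21>16 → j++
[i=3,j=6] 21>17 → j++
[i=3,j=7] 21>20 → j++
[i=3,j=8] 21<23 → i++
[i=4,j=8] 22<23 → i++
[i=5,j=8] 26>23 → j++
[i=5,j=9] 26>24 → j++
[i=5,j=10] 26==26 emit → i++,j++
[i=6,j=11] 29>27 → j++
[i=6,j=12] 29==29 emit → i++,j++

17 moves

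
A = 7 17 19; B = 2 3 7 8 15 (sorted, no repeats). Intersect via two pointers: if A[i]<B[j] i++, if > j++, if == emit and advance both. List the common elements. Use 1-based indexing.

i=1 j=1: 7>2, j++
i=1 j=2: 7>3, j++
i=1 j=3: 7==7 emit, i++,j++
i=2 j=4: 17>8, j++
i=2 j=5: 17>15, j++

intersection = [7]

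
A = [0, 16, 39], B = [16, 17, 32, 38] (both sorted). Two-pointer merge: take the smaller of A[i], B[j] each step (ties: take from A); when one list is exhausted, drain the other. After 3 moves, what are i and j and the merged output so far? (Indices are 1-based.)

i=3, j=2, merged so far=[0, 16, 16]

[i=1,j=1] A[i]=0<=B[j]=16 take 0 → i++
[i=2,j=1] A[i]=16<=B[j]=16 take 16 → i++
[i=3,j=1] A[i]=39>B[j]=16 take 16 → j++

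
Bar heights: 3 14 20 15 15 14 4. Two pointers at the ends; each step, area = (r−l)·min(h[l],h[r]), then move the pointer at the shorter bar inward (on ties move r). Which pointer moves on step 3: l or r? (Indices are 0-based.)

r

l=0 r=6: min(3,4)*6=18 best=18 *, l++
l=1 r=6: min(14,4)*5=20 best=20 *, r--
l=1 r=5: min(14,14)*4=56 best=56 *, r--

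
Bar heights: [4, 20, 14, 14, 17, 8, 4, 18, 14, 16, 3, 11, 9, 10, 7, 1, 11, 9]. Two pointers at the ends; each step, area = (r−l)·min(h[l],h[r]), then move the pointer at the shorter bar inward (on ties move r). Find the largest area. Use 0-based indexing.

[0,17] min(4,9)*17=68 best=68 * → l++
[1,17] min(20,9)*16=144 best=144 * → r--
[1,16] min(20,11)*15=165 best=165 * → r--
[1,15] min(20,1)*14=14 best=165 → r--
[1,14] min(20,7)*13=91 best=165 → r--
[1,13] min(20,10)*12=120 best=165 → r--
[1,12] min(20,9)*11=99 best=165 → r--
[1,11] min(20,11)*10=110 best=165 → r--
[1,10] min(20,3)*9=27 best=165 → r--
[1,9] min(20,16)*8=128 best=165 → r--
[1,8] min(20,14)*7=98 best=165 → r--
[1,7] min(20,18)*6=108 best=165 → r--
[1,6] min(20,4)*5=20 best=165 → r--
[1,5] min(20,8)*4=32 best=165 → r--
[1,4] min(20,17)*3=51 best=165 → r--
[1,3] min(20,14)*2=28 best=165 → r--
[1,2] min(20,14)*1=14 best=165 → r--

max area = 165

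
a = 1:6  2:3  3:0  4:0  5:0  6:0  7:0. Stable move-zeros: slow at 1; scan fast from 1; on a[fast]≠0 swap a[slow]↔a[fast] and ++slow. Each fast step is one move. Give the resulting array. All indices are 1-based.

slow=1 fast=1: a[fast]=6≠0 swap→a[1]=6, slow++,fast++
slow=2 fast=2: a[fast]=3≠0 swap→a[2]=3, slow++,fast++
slow=3 fast=3: a[fast]=0, fast++
slow=3 fast=4: a[fast]=0, fast++
slow=3 fast=5: a[fast]=0, fast++
slow=3 fast=6: a[fast]=0, fast++
slow=3 fast=7: a[fast]=0, fast++

[6, 3, 0, 0, 0, 0, 0]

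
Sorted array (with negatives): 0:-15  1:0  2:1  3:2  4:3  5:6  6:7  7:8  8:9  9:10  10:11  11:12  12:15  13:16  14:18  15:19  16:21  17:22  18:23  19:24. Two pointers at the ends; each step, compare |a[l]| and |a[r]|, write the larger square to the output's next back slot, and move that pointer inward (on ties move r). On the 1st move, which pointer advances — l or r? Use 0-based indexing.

r

[0,19] |-15|<=|24| out[19]=576 → r--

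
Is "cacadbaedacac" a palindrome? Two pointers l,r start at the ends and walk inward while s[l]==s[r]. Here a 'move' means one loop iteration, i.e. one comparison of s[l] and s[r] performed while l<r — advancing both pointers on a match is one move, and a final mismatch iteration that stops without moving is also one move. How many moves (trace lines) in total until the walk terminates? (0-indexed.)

[0,12] 'c'=='c' → l++,r--
[1,11] 'a'=='a' → l++,r--
[2,10] 'c'=='c' → l++,r--
[3,9] 'a'=='a' → l++,r--
[4,8] 'd'=='d' → l++,r--
[5,7] 'b'!='e' → stop

6 moves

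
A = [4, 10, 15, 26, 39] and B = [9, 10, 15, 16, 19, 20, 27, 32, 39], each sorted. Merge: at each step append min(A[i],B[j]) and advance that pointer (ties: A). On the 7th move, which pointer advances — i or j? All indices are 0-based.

j

[i=0,j=0] A[i]=4<=B[j]=9 take 4 → i++
[i=1,j=0] A[i]=10>B[j]=9 take 9 → j++
[i=1,j=1] A[i]=10<=B[j]=10 take 10 → i++
[i=2,j=1] A[i]=15>B[j]=10 take 10 → j++
[i=2,j=2] A[i]=15<=B[j]=15 take 15 → i++
[i=3,j=2] A[i]=26>B[j]=15 take 15 → j++
[i=3,j=3] A[i]=26>B[j]=16 take 16 → j++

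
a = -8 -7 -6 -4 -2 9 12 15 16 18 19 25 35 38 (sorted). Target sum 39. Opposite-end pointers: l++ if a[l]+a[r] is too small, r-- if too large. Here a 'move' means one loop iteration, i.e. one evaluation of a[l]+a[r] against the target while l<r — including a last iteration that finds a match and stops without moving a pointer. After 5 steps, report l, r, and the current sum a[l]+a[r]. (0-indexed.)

[0,13] -8+38=30 <39 → l++
[1,13] -7+38=31 <39 → l++
[2,13] -6+38=32 <39 → l++
[3,13] -4+38=34 <39 → l++
[4,13] -2+38=36 <39 → l++

l=5, r=13, sum=47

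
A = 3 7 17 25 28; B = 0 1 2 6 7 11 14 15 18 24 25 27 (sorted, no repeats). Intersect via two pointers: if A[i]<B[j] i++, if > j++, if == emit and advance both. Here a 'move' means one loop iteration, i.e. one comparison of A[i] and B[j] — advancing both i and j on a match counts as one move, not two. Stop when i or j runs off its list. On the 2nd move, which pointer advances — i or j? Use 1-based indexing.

j

[i=1,j=1] 3>0 → j++
[i=1,j=2] 3>1 → j++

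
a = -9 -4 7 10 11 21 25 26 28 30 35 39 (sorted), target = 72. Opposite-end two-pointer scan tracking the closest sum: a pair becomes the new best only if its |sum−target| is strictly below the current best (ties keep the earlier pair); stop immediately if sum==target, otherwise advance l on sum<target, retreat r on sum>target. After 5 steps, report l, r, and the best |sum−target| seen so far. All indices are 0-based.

l=5, r=11, best |Δ|=22

l=0 r=11: -9+39=30 d=42 *, l++
l=1 r=11: -4+39=35 d=37 *, l++
l=2 r=11: 7+39=46 d=26 *, l++
l=3 r=11: 10+39=49 d=23 *, l++
l=4 r=11: 11+39=50 d=22 *, l++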